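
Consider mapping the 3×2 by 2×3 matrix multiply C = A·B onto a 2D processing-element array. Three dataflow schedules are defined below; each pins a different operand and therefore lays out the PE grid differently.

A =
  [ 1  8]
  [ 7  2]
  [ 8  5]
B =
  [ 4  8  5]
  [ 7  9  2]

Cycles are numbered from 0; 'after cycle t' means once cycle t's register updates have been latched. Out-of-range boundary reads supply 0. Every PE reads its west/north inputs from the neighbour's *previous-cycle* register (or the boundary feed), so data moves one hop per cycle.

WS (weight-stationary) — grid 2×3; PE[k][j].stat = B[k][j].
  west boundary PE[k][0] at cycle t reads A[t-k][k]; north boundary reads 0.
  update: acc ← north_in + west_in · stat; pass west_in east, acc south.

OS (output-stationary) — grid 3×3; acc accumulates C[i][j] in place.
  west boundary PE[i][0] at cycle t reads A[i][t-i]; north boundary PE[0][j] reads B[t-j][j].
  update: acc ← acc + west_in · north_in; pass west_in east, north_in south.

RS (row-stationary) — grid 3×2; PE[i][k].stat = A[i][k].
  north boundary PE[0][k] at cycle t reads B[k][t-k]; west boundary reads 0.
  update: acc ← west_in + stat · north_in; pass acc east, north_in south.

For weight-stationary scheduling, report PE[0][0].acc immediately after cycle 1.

PE[0][0].acc = 28

WS (2×3). Following PE[0][0] plus its west/north inputs:
  @0  [0,0]  acc 4  |  →1  ↓4
  @1  [0,0]  acc 28  |  →7  ↓28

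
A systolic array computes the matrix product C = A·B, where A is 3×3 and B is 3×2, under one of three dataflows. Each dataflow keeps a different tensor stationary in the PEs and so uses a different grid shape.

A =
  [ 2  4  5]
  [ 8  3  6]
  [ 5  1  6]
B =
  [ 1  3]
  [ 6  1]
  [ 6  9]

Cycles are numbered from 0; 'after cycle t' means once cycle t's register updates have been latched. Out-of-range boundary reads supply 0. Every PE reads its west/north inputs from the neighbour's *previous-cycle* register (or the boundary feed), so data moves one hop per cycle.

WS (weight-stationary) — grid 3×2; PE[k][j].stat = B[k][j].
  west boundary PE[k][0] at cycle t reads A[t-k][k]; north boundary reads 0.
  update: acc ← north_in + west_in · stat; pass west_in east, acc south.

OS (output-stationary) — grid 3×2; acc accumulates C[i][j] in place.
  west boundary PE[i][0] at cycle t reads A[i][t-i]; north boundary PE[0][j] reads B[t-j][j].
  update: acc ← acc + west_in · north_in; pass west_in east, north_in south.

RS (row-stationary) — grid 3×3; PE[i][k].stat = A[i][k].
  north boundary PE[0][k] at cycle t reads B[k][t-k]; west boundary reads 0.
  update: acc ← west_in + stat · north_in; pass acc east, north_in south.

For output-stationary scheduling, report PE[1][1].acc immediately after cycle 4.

PE[1][1].acc = 81

OS (3×2). Following PE[1][1] plus its west/north inputs:
  c0 r0c1: 0 / 0 / 0
  c0 r1c0: 0 / 0 / 0
  c0 r1c1: 0 / 0 / 0
  c1 r0c1: 6 / 2 / 3
  c1 r1c0: 8 / 8 / 1
  c1 r1c1: 0 / 0 / 0
  c2 r0c1: 10 / 4 / 1
  c2 r1c0: 26 / 3 / 6
  c2 r1c1: 24 / 8 / 3
  c3 r0c1: 55 / 5 / 9
  c3 r1c0: 62 / 6 / 6
  c3 r1c1: 27 / 3 / 1
  c4 r0c1: 55 / 0 / 0
  c4 r1c0: 62 / 0 / 0
  c4 r1c1: 81 / 6 / 9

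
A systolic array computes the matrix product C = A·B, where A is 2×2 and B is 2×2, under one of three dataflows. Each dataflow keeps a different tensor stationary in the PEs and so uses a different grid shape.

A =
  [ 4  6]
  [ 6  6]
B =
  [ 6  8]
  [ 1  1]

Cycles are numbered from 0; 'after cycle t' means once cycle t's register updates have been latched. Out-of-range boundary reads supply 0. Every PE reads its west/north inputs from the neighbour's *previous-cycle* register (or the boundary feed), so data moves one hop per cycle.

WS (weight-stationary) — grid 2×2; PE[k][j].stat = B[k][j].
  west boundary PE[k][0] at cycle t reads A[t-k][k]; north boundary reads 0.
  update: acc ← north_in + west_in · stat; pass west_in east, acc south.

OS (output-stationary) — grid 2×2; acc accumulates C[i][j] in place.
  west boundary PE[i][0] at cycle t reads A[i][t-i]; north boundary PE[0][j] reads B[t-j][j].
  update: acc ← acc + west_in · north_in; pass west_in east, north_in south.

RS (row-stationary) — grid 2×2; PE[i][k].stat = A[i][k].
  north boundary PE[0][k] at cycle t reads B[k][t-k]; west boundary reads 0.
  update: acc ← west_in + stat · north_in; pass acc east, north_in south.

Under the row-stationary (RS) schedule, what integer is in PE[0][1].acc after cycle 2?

PE[0][1].acc = 38

RS on a 2×2 grid — tracing PE[0][1] and its feeders:
  0: (0,0).acc=24  regs=<24,6>
  0: (0,1).acc=0  regs=<0,0>
  1: (0,0).acc=32  regs=<32,8>
  1: (0,1).acc=30  regs=<30,1>
  2: (0,0).acc=0  regs=<0,0>
  2: (0,1).acc=38  regs=<38,1>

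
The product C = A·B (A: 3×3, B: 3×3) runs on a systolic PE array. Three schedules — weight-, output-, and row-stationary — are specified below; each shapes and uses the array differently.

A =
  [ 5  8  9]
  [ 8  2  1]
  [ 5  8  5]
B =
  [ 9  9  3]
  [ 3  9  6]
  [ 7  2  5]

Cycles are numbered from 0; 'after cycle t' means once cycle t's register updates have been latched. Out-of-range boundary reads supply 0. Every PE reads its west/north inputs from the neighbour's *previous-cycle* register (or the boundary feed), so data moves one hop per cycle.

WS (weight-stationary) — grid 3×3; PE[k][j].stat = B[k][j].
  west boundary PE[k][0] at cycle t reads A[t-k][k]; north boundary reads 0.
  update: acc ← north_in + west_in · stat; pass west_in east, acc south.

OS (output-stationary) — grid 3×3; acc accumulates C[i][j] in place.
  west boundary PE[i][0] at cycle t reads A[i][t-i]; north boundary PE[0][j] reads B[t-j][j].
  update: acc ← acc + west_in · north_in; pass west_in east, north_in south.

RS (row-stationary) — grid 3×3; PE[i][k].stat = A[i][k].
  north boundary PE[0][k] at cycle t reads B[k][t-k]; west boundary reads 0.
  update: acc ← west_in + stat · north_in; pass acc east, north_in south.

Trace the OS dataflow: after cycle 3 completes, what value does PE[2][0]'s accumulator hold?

PE[2][0].acc = 69

OS (3×3). Following PE[2][0] plus its west/north inputs:
  @0  [1,0]  acc 0  |  →0  ↓0
  @0  [2,0]  acc 0  |  →0  ↓0
  @1  [1,0]  acc 72  |  →8  ↓9
  @1  [2,0]  acc 0  |  →0  ↓0
  @2  [1,0]  acc 78  |  →2  ↓3
  @2  [2,0]  acc 45  |  →5  ↓9
  @3  [1,0]  acc 85  |  →1  ↓7
  @3  [2,0]  acc 69  |  →8  ↓3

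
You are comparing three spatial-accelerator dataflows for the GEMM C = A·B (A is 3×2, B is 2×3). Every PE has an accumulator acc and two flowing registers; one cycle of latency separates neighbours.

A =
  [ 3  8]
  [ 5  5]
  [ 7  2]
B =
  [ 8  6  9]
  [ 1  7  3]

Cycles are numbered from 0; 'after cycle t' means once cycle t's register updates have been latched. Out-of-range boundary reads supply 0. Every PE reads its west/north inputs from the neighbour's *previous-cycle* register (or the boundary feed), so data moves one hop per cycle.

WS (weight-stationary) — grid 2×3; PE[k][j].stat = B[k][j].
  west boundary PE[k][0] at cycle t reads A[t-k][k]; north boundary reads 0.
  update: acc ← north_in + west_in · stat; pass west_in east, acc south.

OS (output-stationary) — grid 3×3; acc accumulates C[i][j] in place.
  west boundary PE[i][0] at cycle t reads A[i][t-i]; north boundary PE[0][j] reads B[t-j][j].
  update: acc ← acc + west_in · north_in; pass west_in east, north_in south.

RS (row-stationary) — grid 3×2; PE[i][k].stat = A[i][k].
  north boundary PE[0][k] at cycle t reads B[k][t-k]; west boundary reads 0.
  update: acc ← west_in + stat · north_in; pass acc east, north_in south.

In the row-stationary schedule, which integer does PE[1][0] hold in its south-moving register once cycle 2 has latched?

RS (3×2). Following PE[1][0] plus its west/north inputs:
  @0  [0,0]  acc 24  |  →24  ↓8
  @0  [1,0]  acc 0  |  →0  ↓0
  @1  [0,0]  acc 18  |  →18  ↓6
  @1  [1,0]  acc 40  |  →40  ↓8
  @2  [0,0]  acc 27  |  →27  ↓9
  @2  [1,0]  acc 30  |  →30  ↓6

register = 6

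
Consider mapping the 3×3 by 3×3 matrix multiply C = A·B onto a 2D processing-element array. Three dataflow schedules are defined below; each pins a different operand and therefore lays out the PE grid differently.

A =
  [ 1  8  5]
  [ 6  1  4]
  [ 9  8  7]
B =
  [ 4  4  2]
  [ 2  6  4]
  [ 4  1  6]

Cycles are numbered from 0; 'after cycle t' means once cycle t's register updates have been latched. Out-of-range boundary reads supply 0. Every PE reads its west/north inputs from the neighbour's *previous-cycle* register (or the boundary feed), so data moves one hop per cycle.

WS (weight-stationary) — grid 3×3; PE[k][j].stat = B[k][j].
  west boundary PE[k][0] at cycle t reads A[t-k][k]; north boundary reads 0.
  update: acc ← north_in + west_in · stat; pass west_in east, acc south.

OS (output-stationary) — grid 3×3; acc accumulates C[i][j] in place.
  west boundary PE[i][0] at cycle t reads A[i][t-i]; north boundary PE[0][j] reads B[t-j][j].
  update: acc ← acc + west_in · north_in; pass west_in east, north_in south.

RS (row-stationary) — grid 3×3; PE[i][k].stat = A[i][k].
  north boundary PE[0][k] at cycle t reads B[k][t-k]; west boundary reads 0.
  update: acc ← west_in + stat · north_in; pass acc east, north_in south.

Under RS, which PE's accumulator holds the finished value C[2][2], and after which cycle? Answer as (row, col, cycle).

Under RS, C[2][2] lands at PE[2][2]:
  @0  [2,2]  acc 0  |  →0  ↓0
  @1  [2,2]  acc 0  |  →0  ↓0
  @2  [2,2]  acc 0  |  →0  ↓0
  @3  [2,2]  acc 0  |  →0  ↓0
  @4  [2,2]  acc 80  |  →80  ↓4
  @5  [2,2]  acc 91  |  →91  ↓1
  @6  [2,2]  acc 92  |  →92  ↓6

(row, col, cycle) = (2, 2, 6)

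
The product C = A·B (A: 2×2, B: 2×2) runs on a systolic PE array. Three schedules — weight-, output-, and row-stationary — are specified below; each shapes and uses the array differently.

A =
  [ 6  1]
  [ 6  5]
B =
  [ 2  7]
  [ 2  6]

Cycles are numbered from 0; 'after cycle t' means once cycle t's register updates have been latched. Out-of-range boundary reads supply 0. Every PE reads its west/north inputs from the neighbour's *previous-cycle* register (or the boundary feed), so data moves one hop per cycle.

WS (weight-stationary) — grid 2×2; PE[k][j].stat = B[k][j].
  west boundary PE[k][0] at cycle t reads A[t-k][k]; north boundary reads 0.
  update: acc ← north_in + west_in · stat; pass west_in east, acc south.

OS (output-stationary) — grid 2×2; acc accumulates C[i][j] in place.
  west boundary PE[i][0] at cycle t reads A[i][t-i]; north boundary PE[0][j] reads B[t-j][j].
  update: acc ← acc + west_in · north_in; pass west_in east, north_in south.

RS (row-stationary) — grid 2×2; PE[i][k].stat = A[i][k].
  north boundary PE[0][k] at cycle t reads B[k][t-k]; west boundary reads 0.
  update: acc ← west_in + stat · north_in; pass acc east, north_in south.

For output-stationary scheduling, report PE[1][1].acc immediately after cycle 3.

OS (2×2). Following PE[1][1] plus its west/north inputs:
  [0] (0,1) acc=0 (h:0 v:0)
  [0] (1,0) acc=0 (h:0 v:0)
  [0] (1,1) acc=0 (h:0 v:0)
  [1] (0,1) acc=42 (h:6 v:7)
  [1] (1,0) acc=12 (h:6 v:2)
  [1] (1,1) acc=0 (h:0 v:0)
  [2] (0,1) acc=48 (h:1 v:6)
  [2] (1,0) acc=22 (h:5 v:2)
  [2] (1,1) acc=42 (h:6 v:7)
  [3] (0,1) acc=48 (h:0 v:0)
  [3] (1,0) acc=22 (h:0 v:0)
  [3] (1,1) acc=72 (h:5 v:6)

PE[1][1].acc = 72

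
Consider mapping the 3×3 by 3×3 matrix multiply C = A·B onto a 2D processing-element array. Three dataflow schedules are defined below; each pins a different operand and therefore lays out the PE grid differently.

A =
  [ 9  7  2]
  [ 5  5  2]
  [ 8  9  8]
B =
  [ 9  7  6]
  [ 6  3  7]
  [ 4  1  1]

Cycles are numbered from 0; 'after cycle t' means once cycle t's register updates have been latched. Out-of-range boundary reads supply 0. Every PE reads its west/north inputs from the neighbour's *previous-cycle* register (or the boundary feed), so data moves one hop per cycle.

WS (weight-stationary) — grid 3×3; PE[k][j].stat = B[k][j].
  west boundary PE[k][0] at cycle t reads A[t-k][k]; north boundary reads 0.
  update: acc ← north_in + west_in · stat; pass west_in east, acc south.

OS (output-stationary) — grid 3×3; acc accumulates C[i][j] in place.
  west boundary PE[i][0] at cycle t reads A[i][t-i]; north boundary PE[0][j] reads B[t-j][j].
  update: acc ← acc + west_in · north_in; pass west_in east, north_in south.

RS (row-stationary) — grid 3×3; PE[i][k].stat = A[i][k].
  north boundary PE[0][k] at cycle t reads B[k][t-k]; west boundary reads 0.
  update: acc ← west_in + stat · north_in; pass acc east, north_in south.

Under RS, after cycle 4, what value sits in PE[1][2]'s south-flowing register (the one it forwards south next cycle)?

register = 1

RS (3×3). Following PE[1][2] plus its west/north inputs:
  0: (0,2).acc=0  regs=<0,0>
  0: (1,1).acc=0  regs=<0,0>
  0: (1,2).acc=0  regs=<0,0>
  1: (0,2).acc=0  regs=<0,0>
  1: (1,1).acc=0  regs=<0,0>
  1: (1,2).acc=0  regs=<0,0>
  2: (0,2).acc=131  regs=<131,4>
  2: (1,1).acc=75  regs=<75,6>
  2: (1,2).acc=0  regs=<0,0>
  3: (0,2).acc=86  regs=<86,1>
  3: (1,1).acc=50  regs=<50,3>
  3: (1,2).acc=83  regs=<83,4>
  4: (0,2).acc=105  regs=<105,1>
  4: (1,1).acc=65  regs=<65,7>
  4: (1,2).acc=52  regs=<52,1>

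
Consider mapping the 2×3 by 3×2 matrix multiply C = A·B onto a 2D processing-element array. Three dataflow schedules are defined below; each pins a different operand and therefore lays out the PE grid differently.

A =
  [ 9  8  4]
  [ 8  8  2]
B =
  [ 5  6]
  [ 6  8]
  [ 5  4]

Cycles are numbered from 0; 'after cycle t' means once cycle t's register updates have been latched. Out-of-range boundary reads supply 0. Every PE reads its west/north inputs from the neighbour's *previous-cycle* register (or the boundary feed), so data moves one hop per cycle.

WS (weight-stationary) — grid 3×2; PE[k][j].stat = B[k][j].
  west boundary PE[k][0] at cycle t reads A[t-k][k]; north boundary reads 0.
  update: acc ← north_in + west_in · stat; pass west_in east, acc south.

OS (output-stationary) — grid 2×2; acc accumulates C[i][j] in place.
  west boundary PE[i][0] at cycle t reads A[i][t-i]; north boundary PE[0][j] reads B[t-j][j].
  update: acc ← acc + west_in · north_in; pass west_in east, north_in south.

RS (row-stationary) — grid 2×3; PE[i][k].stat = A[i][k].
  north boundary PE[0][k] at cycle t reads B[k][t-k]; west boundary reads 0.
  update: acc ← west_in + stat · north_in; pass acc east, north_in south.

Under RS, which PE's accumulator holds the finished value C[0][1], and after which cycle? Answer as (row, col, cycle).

(row, col, cycle) = (0, 2, 3)

Under RS, C[0][1] lands at PE[0][2]:
  @0  [0,2]  acc 0  |  →0  ↓0
  @1  [0,2]  acc 0  |  →0  ↓0
  @2  [0,2]  acc 113  |  →113  ↓5
  @3  [0,2]  acc 134  |  →134  ↓4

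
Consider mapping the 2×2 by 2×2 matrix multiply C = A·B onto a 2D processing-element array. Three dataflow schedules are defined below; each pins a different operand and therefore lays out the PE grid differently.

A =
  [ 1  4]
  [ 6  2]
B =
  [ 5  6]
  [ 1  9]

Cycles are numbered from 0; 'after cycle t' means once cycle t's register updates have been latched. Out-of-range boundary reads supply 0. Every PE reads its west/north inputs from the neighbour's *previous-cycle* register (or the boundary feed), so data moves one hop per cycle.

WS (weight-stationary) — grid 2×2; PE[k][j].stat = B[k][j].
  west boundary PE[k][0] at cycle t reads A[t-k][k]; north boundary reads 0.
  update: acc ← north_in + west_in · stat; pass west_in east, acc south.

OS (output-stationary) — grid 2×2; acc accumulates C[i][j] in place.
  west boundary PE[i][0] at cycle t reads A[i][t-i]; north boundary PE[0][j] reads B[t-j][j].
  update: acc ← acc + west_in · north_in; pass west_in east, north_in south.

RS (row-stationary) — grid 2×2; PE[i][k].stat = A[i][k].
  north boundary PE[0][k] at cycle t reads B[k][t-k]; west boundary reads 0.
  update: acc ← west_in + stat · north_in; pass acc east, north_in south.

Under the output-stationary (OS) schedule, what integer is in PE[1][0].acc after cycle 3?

OS (2×2). Following PE[1][0] plus its west/north inputs:
  cycle 0: PE[0][0] → acc 5, east 1, south 5
  cycle 0: PE[1][0] → acc 0, east 0, south 0
  cycle 1: PE[0][0] → acc 9, east 4, south 1
  cycle 1: PE[1][0] → acc 30, east 6, south 5
  cycle 2: PE[0][0] → acc 9, east 0, south 0
  cycle 2: PE[1][0] → acc 32, east 2, south 1
  cycle 3: PE[0][0] → acc 9, east 0, south 0
  cycle 3: PE[1][0] → acc 32, east 0, south 0

PE[1][0].acc = 32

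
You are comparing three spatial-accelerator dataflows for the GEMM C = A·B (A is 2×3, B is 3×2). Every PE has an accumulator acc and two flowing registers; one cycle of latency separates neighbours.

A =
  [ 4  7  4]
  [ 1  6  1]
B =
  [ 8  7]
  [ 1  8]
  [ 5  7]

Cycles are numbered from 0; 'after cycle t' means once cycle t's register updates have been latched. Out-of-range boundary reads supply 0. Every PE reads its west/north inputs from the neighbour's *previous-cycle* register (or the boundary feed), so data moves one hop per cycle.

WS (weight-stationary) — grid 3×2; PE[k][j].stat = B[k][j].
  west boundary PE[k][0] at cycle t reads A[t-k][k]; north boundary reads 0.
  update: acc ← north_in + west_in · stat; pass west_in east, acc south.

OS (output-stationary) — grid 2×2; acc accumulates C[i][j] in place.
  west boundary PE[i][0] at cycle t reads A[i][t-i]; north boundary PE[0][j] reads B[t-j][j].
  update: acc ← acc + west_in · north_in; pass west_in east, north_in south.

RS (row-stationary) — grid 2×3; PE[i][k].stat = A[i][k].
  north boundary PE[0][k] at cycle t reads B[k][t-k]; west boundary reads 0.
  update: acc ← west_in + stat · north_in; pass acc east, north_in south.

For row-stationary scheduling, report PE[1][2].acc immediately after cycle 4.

Tracing RS — 2×3 array, target PE[1][2]:
  step 0 · PE0,2: acc=0; fwd→0 fwd↓0
  step 0 · PE1,1: acc=0; fwd→0 fwd↓0
  step 0 · PE1,2: acc=0; fwd→0 fwd↓0
  step 1 · PE0,2: acc=0; fwd→0 fwd↓0
  step 1 · PE1,1: acc=0; fwd→0 fwd↓0
  step 1 · PE1,2: acc=0; fwd→0 fwd↓0
  step 2 · PE0,2: acc=59; fwd→59 fwd↓5
  step 2 · PE1,1: acc=14; fwd→14 fwd↓1
  step 2 · PE1,2: acc=0; fwd→0 fwd↓0
  step 3 · PE0,2: acc=112; fwd→112 fwd↓7
  step 3 · PE1,1: acc=55; fwd→55 fwd↓8
  step 3 · PE1,2: acc=19; fwd→19 fwd↓5
  step 4 · PE0,2: acc=0; fwd→0 fwd↓0
  step 4 · PE1,1: acc=0; fwd→0 fwd↓0
  step 4 · PE1,2: acc=62; fwd→62 fwd↓7

PE[1][2].acc = 62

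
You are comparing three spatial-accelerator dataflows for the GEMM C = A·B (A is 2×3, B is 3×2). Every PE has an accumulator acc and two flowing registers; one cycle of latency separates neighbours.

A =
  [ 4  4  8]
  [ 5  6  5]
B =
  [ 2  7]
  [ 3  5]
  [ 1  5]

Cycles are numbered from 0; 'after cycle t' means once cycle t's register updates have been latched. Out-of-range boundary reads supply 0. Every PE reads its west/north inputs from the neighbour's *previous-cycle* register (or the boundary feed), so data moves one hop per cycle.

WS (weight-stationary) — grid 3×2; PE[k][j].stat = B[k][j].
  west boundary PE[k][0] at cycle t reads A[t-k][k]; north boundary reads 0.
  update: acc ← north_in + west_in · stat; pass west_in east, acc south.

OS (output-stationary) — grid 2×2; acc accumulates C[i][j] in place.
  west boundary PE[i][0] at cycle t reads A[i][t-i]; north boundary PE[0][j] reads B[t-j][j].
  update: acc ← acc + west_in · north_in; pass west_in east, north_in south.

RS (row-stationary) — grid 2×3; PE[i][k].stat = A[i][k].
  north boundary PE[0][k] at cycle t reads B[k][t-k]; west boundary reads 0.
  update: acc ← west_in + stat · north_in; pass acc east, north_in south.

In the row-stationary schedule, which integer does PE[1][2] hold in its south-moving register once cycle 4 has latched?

RS on a 2×3 grid — tracing PE[1][2] and its feeders:
  [0] (0,2) acc=0 (h:0 v:0)
  [0] (1,1) acc=0 (h:0 v:0)
  [0] (1,2) acc=0 (h:0 v:0)
  [1] (0,2) acc=0 (h:0 v:0)
  [1] (1,1) acc=0 (h:0 v:0)
  [1] (1,2) acc=0 (h:0 v:0)
  [2] (0,2) acc=28 (h:28 v:1)
  [2] (1,1) acc=28 (h:28 v:3)
  [2] (1,2) acc=0 (h:0 v:0)
  [3] (0,2) acc=88 (h:88 v:5)
  [3] (1,1) acc=65 (h:65 v:5)
  [3] (1,2) acc=33 (h:33 v:1)
  [4] (0,2) acc=0 (h:0 v:0)
  [4] (1,1) acc=0 (h:0 v:0)
  [4] (1,2) acc=90 (h:90 v:5)

register = 5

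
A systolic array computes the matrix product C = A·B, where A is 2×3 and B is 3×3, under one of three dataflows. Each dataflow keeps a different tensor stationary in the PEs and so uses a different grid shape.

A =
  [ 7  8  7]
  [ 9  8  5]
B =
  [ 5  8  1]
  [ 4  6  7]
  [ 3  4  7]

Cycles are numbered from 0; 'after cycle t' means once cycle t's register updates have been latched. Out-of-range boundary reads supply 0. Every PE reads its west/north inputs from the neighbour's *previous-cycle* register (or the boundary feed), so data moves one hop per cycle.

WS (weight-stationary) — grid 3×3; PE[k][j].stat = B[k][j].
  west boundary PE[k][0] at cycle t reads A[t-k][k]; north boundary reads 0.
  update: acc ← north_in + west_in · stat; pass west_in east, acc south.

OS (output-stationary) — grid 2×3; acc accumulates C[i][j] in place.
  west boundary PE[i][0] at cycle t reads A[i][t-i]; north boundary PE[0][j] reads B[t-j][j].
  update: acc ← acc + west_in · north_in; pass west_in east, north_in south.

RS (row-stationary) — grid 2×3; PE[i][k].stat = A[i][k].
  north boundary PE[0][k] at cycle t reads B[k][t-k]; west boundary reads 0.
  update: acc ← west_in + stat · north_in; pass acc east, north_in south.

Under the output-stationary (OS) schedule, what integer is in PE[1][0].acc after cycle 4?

PE[1][0].acc = 92

OS 2×3: PE[1][0] cycle-by-cycle (with neighbour feeds):
  cycle 0: PE[0][0] → acc 35, east 7, south 5
  cycle 0: PE[1][0] → acc 0, east 0, south 0
  cycle 1: PE[0][0] → acc 67, east 8, south 4
  cycle 1: PE[1][0] → acc 45, east 9, south 5
  cycle 2: PE[0][0] → acc 88, east 7, south 3
  cycle 2: PE[1][0] → acc 77, east 8, south 4
  cycle 3: PE[0][0] → acc 88, east 0, south 0
  cycle 3: PE[1][0] → acc 92, east 5, south 3
  cycle 4: PE[0][0] → acc 88, east 0, south 0
  cycle 4: PE[1][0] → acc 92, east 0, south 0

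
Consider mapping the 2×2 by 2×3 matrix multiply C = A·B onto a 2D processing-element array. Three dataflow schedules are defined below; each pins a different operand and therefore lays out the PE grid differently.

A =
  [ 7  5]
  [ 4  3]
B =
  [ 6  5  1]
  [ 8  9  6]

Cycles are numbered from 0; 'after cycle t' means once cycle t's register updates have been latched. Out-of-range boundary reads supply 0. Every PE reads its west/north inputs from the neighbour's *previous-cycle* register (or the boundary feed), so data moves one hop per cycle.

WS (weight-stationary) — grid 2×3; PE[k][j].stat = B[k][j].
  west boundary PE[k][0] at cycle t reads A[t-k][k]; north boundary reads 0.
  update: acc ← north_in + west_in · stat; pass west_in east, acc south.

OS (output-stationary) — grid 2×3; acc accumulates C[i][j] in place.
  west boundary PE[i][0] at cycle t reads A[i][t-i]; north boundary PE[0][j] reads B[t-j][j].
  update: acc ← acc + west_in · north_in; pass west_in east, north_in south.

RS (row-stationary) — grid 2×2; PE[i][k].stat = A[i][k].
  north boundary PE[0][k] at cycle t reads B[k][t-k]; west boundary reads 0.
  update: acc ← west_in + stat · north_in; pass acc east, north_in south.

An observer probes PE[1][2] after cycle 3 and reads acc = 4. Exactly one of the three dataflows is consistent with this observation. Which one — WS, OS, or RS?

Under WS (2×3), PE[1][2]:
  after 0 — PE[1][2] acc=0, pass-E 0, pass-S 0
  after 1 — PE[1][2] acc=0, pass-E 0, pass-S 0
  after 2 — PE[1][2] acc=0, pass-E 0, pass-S 0
  after 3 — PE[1][2] acc=37, pass-E 5, pass-S 37
Under OS (2×3), PE[1][2]:
  after 0 — PE[1][2] acc=0, pass-E 0, pass-S 0
  after 1 — PE[1][2] acc=0, pass-E 0, pass-S 0
  after 2 — PE[1][2] acc=0, pass-E 0, pass-S 0
  after 3 — PE[1][2] acc=4, pass-E 4, pass-S 1
RS: PE[1][2] is outside its 2×2 grid.

dataflow = OS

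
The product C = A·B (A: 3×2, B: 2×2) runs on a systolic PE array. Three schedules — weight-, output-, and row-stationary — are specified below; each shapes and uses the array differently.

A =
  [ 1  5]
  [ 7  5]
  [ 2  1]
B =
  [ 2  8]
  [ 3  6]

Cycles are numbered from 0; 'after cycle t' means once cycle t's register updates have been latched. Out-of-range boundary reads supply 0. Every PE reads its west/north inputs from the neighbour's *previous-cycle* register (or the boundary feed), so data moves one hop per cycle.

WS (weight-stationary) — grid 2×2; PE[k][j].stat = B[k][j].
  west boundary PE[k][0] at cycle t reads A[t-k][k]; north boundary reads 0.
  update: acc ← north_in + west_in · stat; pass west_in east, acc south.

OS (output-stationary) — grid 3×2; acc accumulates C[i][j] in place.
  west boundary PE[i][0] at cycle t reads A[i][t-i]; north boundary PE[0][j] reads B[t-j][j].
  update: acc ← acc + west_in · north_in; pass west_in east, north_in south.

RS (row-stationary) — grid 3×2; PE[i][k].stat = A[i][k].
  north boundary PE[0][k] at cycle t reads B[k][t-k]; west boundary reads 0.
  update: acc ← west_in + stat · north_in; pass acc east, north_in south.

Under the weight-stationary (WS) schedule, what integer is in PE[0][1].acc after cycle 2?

PE[0][1].acc = 56

WS (2×2). Following PE[0][1] plus its west/north inputs:
  0: (0,0).acc=2  regs=<1,2>
  0: (0,1).acc=0  regs=<0,0>
  1: (0,0).acc=14  regs=<7,14>
  1: (0,1).acc=8  regs=<1,8>
  2: (0,0).acc=4  regs=<2,4>
  2: (0,1).acc=56  regs=<7,56>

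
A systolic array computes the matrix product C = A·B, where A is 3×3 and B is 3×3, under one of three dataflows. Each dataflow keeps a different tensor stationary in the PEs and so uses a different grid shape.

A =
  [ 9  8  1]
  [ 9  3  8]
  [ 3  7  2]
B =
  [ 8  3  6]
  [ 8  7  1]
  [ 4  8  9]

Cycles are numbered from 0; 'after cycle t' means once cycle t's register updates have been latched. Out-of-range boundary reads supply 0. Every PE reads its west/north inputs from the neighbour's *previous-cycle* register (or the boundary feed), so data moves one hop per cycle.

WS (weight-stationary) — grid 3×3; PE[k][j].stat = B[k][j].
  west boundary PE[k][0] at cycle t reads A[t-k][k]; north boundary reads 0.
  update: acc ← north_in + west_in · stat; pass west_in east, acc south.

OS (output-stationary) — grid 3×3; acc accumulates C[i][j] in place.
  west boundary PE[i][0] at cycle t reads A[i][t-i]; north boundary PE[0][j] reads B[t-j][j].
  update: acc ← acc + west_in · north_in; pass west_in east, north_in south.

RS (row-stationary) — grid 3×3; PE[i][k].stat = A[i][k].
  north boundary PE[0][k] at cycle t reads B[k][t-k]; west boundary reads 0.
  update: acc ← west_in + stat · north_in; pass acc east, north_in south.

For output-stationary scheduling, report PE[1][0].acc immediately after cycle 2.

PE[1][0].acc = 96

OS (3×3). Following PE[1][0] plus its west/north inputs:
  t=0 PE[0][0]: acc=72 h=9 v=8
  t=0 PE[1][0]: acc=0 h=0 v=0
  t=1 PE[0][0]: acc=136 h=8 v=8
  t=1 PE[1][0]: acc=72 h=9 v=8
  t=2 PE[0][0]: acc=140 h=1 v=4
  t=2 PE[1][0]: acc=96 h=3 v=8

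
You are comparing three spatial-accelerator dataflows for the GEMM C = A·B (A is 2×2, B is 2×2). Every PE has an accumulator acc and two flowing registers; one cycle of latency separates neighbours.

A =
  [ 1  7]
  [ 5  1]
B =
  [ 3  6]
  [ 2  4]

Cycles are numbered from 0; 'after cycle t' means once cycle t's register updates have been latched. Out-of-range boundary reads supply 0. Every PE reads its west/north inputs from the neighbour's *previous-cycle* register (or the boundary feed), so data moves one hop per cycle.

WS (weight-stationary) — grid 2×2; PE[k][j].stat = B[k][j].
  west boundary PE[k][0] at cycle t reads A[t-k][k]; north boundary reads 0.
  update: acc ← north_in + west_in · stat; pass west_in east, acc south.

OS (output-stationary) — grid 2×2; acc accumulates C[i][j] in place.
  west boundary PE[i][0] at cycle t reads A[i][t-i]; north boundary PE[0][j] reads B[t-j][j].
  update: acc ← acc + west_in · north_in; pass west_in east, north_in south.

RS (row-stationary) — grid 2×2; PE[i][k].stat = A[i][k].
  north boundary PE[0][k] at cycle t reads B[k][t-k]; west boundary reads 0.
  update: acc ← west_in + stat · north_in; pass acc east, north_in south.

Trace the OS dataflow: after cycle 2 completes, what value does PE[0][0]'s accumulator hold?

PE[0][0].acc = 17

Tracing OS — 2×2 array, target PE[0][0]:
  c0 r0c0: 3 / 1 / 3
  c1 r0c0: 17 / 7 / 2
  c2 r0c0: 17 / 0 / 0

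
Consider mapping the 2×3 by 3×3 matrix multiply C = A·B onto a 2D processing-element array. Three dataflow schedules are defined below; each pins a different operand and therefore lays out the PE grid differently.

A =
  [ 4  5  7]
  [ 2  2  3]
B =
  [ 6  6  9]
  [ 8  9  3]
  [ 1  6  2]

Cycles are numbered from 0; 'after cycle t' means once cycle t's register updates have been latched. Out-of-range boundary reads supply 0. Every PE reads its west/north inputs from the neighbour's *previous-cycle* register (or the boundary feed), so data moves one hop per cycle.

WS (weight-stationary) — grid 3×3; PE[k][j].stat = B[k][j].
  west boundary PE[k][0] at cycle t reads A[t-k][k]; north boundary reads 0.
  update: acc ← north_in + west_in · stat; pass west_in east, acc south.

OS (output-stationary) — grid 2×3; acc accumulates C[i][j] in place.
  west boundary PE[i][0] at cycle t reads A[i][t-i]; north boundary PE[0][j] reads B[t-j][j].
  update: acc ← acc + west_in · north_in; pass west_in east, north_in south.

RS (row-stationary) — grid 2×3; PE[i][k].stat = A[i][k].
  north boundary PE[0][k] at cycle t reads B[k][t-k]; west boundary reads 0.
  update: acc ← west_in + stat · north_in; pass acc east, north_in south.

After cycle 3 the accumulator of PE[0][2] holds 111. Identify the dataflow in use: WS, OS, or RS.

WS (3×3 grid), PE[0][2]:
  0: (0,2).acc=0  regs=<0,0>
  1: (0,2).acc=0  regs=<0,0>
  2: (0,2).acc=36  regs=<4,36>
  3: (0,2).acc=18  regs=<2,18>
OS (2×3 grid), PE[0][2]:
  0: (0,2).acc=0  regs=<0,0>
  1: (0,2).acc=0  regs=<0,0>
  2: (0,2).acc=36  regs=<4,9>
  3: (0,2).acc=51  regs=<5,3>
RS (2×3 grid), PE[0][2]:
  0: (0,2).acc=0  regs=<0,0>
  1: (0,2).acc=0  regs=<0,0>
  2: (0,2).acc=71  regs=<71,1>
  3: (0,2).acc=111  regs=<111,6>

dataflow = RS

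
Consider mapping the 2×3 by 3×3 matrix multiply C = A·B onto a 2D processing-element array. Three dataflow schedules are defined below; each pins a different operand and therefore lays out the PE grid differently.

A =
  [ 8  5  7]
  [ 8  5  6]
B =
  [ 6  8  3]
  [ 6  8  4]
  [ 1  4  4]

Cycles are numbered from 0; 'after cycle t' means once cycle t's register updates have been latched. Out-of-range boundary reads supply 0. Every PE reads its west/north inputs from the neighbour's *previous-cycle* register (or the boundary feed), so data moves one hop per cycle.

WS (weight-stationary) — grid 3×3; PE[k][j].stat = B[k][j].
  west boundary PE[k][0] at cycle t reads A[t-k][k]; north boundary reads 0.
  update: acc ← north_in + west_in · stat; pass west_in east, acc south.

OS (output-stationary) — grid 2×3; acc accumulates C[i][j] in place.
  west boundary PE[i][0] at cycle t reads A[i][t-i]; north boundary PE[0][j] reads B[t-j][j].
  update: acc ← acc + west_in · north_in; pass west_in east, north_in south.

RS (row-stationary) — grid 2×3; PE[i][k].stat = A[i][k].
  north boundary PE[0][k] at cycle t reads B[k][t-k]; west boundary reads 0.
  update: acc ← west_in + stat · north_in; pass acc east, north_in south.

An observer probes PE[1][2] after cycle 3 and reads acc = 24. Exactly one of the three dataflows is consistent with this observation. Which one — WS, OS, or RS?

— WS: 3×3; PE[1][2] trace:
  step 0 · PE1,2: acc=0; fwd→0 fwd↓0
  step 1 · PE1,2: acc=0; fwd→0 fwd↓0
  step 2 · PE1,2: acc=0; fwd→0 fwd↓0
  step 3 · PE1,2: acc=44; fwd→5 fwd↓44
— OS: 2×3; PE[1][2] trace:
  step 0 · PE1,2: acc=0; fwd→0 fwd↓0
  step 1 · PE1,2: acc=0; fwd→0 fwd↓0
  step 2 · PE1,2: acc=0; fwd→0 fwd↓0
  step 3 · PE1,2: acc=24; fwd→8 fwd↓3
— RS: 2×3; PE[1][2] trace:
  step 0 · PE1,2: acc=0; fwd→0 fwd↓0
  step 1 · PE1,2: acc=0; fwd→0 fwd↓0
  step 2 · PE1,2: acc=0; fwd→0 fwd↓0
  step 3 · PE1,2: acc=84; fwd→84 fwd↓1

dataflow = OS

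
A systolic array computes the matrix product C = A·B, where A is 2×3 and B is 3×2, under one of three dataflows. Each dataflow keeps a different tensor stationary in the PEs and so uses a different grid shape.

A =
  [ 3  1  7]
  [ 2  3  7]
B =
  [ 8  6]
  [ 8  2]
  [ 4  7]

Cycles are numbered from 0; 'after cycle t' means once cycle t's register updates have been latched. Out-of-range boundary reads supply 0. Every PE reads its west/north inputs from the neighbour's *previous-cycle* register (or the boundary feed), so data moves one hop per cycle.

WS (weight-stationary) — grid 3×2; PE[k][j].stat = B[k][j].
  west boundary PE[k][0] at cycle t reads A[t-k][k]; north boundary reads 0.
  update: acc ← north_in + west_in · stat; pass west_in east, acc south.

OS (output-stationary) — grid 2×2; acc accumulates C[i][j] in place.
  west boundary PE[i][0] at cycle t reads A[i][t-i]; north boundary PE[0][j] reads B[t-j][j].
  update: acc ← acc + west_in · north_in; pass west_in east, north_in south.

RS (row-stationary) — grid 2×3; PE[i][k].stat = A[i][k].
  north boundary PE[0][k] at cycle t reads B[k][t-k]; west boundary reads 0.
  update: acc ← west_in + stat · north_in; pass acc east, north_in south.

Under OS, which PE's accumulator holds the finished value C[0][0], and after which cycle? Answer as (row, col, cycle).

OS: C[0][0] accumulates in PE[0][0]:
  c0 r0c0: 24 / 3 / 8
  c1 r0c0: 32 / 1 / 8
  c2 r0c0: 60 / 7 / 4

(row, col, cycle) = (0, 0, 2)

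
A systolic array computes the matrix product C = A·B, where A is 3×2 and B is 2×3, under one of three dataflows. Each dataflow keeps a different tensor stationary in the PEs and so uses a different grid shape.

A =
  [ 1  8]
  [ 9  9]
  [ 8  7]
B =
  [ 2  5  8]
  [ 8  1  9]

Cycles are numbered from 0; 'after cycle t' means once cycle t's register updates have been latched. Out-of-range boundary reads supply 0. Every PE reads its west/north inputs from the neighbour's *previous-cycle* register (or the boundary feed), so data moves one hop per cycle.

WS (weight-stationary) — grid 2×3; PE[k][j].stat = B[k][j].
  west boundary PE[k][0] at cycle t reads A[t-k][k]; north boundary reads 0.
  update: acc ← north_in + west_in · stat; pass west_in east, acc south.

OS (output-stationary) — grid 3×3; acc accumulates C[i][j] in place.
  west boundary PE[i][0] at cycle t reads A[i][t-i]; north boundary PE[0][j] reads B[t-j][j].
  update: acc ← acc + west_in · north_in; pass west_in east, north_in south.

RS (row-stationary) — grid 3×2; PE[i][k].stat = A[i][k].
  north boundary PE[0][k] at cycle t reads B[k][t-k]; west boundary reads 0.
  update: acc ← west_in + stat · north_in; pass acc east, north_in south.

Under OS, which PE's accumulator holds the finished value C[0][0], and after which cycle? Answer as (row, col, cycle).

(row, col, cycle) = (0, 0, 1)

OS — PE[0][0] is where C[0][0] collects:
  c0 r0c0: 2 / 1 / 2
  c1 r0c0: 66 / 8 / 8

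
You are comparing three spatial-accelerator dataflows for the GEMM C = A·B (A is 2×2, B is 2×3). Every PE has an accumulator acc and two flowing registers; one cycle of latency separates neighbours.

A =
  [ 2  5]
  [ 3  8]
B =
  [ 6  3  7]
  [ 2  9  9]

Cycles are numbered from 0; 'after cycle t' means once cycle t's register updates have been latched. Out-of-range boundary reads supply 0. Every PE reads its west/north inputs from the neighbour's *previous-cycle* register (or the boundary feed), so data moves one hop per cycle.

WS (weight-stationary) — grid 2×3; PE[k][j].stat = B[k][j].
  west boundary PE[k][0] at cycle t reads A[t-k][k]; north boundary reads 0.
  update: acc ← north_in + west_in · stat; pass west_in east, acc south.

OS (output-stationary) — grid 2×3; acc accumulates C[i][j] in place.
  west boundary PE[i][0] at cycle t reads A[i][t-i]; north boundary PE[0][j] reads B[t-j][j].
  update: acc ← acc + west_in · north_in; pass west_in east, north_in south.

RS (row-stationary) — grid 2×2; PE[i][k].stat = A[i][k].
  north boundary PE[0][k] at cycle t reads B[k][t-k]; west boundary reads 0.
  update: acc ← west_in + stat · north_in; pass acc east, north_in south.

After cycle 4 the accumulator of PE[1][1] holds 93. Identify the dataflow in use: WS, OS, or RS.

dataflow = RS

Under WS (2×3), PE[1][1]:
  0: (1,1).acc=0  regs=<0,0>
  1: (1,1).acc=0  regs=<0,0>
  2: (1,1).acc=51  regs=<5,51>
  3: (1,1).acc=81  regs=<8,81>
  4: (1,1).acc=0  regs=<0,0>
Under OS (2×3), PE[1][1]:
  0: (1,1).acc=0  regs=<0,0>
  1: (1,1).acc=0  regs=<0,0>
  2: (1,1).acc=9  regs=<3,3>
  3: (1,1).acc=81  regs=<8,9>
  4: (1,1).acc=81  regs=<0,0>
Under RS (2×2), PE[1][1]:
  0: (1,1).acc=0  regs=<0,0>
  1: (1,1).acc=0  regs=<0,0>
  2: (1,1).acc=34  regs=<34,2>
  3: (1,1).acc=81  regs=<81,9>
  4: (1,1).acc=93  regs=<93,9>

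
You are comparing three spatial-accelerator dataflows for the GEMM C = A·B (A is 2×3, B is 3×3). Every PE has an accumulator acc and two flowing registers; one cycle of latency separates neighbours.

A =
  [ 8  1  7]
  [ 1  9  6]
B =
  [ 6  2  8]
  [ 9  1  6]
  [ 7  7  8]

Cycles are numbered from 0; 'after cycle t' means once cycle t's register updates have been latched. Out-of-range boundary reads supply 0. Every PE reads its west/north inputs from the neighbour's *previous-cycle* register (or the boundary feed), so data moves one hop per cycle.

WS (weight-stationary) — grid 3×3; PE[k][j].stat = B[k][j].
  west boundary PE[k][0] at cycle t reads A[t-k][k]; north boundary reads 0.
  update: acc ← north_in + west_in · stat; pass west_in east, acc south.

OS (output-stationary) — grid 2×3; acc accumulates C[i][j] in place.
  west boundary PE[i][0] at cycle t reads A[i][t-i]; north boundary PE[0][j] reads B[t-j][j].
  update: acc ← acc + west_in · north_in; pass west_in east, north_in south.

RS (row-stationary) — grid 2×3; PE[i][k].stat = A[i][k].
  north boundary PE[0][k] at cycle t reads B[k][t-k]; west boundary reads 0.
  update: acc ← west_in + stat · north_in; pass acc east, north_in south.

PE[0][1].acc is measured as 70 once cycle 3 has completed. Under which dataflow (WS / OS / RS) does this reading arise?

dataflow = RS

Under WS (3×3), PE[0][1]:
  0: (0,1).acc=0  regs=<0,0>
  1: (0,1).acc=16  regs=<8,16>
  2: (0,1).acc=2  regs=<1,2>
  3: (0,1).acc=0  regs=<0,0>
Under OS (2×3), PE[0][1]:
  0: (0,1).acc=0  regs=<0,0>
  1: (0,1).acc=16  regs=<8,2>
  2: (0,1).acc=17  regs=<1,1>
  3: (0,1).acc=66  regs=<7,7>
Under RS (2×3), PE[0][1]:
  0: (0,1).acc=0  regs=<0,0>
  1: (0,1).acc=57  regs=<57,9>
  2: (0,1).acc=17  regs=<17,1>
  3: (0,1).acc=70  regs=<70,6>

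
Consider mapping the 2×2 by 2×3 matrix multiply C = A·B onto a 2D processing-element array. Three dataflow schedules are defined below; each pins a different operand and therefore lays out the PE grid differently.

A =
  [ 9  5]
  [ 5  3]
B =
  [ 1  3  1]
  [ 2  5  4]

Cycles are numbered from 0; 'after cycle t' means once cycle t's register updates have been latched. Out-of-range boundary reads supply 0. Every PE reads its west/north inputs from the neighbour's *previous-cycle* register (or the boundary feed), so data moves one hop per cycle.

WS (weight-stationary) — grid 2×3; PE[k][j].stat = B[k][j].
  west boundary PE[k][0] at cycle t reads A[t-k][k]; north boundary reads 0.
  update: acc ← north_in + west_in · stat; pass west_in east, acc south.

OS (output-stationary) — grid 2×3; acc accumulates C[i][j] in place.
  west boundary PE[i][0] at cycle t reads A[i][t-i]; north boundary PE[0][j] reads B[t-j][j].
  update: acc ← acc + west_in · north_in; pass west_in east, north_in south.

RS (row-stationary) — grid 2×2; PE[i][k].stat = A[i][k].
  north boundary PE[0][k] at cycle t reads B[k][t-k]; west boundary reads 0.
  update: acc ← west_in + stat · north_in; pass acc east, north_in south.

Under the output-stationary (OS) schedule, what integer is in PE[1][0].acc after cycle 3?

PE[1][0].acc = 11

OS on a 2×3 grid — tracing PE[1][0] and its feeders:
  c0 r0c0: 9 / 9 / 1
  c0 r1c0: 0 / 0 / 0
  c1 r0c0: 19 / 5 / 2
  c1 r1c0: 5 / 5 / 1
  c2 r0c0: 19 / 0 / 0
  c2 r1c0: 11 / 3 / 2
  c3 r0c0: 19 / 0 / 0
  c3 r1c0: 11 / 0 / 0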